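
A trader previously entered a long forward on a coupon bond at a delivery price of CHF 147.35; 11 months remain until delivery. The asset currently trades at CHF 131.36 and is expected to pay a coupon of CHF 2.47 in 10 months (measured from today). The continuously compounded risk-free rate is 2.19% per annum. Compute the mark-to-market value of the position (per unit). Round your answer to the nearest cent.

-CHF 15.49

PV(remaining coupons) I = 2.47·e^(−0.0219·10/12) = 2.4253
Current forward F = (S − I)·e^(rT) = (131.36 − 2.4253)·e^(0.0219·11/12) = 128.9347 × 1.020278 = 131.5492
Value (long) = (F − K)·e^(−rT) = (131.5492 − 147.35) × 0.980125 = -15.4868
Value = -CHF 15.49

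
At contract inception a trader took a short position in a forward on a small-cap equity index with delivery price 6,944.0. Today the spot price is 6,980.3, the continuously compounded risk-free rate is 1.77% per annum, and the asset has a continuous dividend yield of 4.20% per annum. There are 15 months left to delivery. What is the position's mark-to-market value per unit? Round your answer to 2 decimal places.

168.76

Current fair forward for the remaining 15 months: F = S·e^((r − q)·T), (r − q) = 0.0177 − 0.0420 = -0.0243
F = 6980.3 · e^(-0.0243 × 15/12) = 6980.3 × 0.97008168 = 6771.4612
Value of long forward = (F − K)·e^(−rT) = (6771.4612 − 6944.0) · e^(−0.0177·15/12)
= -172.5388 × 0.97811796 = -168.76
Short position value = −(long value) = 168.76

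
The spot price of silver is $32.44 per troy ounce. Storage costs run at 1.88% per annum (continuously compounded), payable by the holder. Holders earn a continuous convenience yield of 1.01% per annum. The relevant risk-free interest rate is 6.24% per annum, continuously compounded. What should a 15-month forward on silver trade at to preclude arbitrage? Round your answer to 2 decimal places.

$35.46 per troy ounce

Net carry = r + u − y = 0.0624 + 0.0188 − 0.0101 = 0.0711
F = S·e^((r+u−y)T) = 32.44 · e^(0.0711 × 15/12) = 32.44 · e^0.088875
= 32.44 × 1.092944 = $35.46 per troy ounce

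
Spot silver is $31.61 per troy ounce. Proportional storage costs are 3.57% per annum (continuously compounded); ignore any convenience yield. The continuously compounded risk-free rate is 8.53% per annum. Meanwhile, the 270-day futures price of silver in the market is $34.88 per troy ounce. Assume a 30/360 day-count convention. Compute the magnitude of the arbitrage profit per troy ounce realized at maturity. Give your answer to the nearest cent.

Fair futures: F* = S·e^(carry·T), with carry = (r + u) = 0.0853 + 0.0357 = 0.1210
F* = 31.61 · e^(0.1210 × 270/360) = 31.61 · e^0.090750 = 31.61 × 1.094995 = $34.6128
Market $34.88 > fair $34.6128: forward overpriced → cash-and-carry (buy spot, short the forward).
At maturity, profit = |F_mkt − F*| = |34.88 − 34.6128| = $0.27 per troy ounce

$0.27 per troy ounce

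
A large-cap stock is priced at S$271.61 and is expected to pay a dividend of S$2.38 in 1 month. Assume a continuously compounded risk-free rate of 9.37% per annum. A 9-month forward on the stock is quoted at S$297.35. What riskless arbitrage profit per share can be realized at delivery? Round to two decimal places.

S$8.50 per share

PV(dividends) I = 2.38·e^(−0.0937·1/12) = 2.3615
Fair forward F* = (S − I)·e^(rT) = (271.61 − 2.3615)·e^0.070275 = 269.2485 × 1.072803 = 288.8506
Market S$297.35 > fair 288.8506: forward overpriced → cash-and-carry (borrow at r, buy the stock and collect the dividends, short the forward).
Profit at T = |F_mkt − F*| = |297.35 − 288.8506| = S$8.50 per share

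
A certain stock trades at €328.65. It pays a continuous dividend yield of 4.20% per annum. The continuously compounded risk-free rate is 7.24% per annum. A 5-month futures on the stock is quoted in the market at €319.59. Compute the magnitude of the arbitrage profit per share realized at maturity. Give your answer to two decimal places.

€13.25 per share

Fair futures: F* = S·e^(carry·T), with carry = (r − q) = 0.0724 − 0.0420 = 0.0304
F* = 328.65 · e^(0.0304 × 5/12) = 328.65 · e^0.012667 = 328.65 × 1.012748 = €332.8396
Market €319.59 < fair €332.8396: forward underpriced → reverse cash-and-carry (short spot, go long the forward).
At maturity, profit = |F_mkt − F*| = |319.59 − 332.8396| = €13.25 per share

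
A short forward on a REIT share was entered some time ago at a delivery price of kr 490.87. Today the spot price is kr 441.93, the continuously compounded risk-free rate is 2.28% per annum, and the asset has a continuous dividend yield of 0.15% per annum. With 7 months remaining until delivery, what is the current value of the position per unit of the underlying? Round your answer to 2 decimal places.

Current fair forward for the remaining 7 months: F = S·e^((r − q)·T), (r − q) = 0.0228 − 0.0015 = 0.0213
F = 441.93 · e^(0.0213 × 7/12) = 441.93 × 1.012503 = 447.4555
Value of long forward = (F − K)·e^(−rT) = (447.4555 − 490.87) · e^(−0.0228·7/12)
= -43.4145 × 0.986788 = -42.84
Short position value = −(long value) = kr 42.84

kr 42.84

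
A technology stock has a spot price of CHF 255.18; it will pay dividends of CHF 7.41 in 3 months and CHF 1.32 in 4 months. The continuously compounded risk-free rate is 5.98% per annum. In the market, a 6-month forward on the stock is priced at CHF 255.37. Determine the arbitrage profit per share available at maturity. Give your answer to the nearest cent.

PV(dividends) I = 7.41·e^(−0.0598·3/12) + 1.32·e^(−0.0598·4/12) = 8.5940
Fair forward F* = (S − I)·e^(rT) = (255.18 − 8.5940)·e^0.029900 = 246.5860 × 1.030351 = 254.0701
Market CHF 255.37 > fair 254.0701: forward overpriced → cash-and-carry (borrow at r, buy the stock and collect the dividends, short the forward).
Profit at T = |F_mkt − F*| = |255.37 − 254.0701| = CHF 1.30 per share

CHF 1.30 per share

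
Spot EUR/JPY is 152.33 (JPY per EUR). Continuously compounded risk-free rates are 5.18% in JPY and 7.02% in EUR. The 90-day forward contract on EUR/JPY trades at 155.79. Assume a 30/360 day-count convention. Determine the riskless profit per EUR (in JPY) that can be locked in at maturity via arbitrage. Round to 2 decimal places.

Fair forward: F* = S·e^(carry·T), with carry = (r_JPY − r_EUR) = 0.0518 − 0.0702 = -0.0184
F* = 152.33 · e^(-0.0184 × 90/360) = 152.33 · e^-0.004600 = 152.33 × 0.995411 = 151.6310
Market 155.79 > fair 151.6310: forward overpriced → cash-and-carry (buy spot, short the forward).
At maturity, profit = |F_mkt − F*| = |155.79 − 151.6310| = 4.16 per EUR (in JPY)

4.16 per EUR (in JPY)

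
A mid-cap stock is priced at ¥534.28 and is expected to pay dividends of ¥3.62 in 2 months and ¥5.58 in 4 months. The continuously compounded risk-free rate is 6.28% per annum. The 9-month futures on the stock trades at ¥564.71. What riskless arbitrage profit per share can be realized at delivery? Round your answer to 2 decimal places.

¥14.15 per share

PV(dividends) I = 3.62·e^(−0.0628·2/12) + 5.58·e^(−0.0628·4/12) = 9.0467
Fair futures F* = (S − I)·e^(rT) = (534.28 − 9.0467)·e^0.047100 = 525.2333 × 1.048227 = 550.5637
Market ¥564.71 > fair 550.5637: forward overpriced → cash-and-carry (borrow at r, buy the stock and collect the dividends, short the forward).
Profit at T = |F_mkt − F*| = |564.71 − 550.5637| = ¥14.15 per share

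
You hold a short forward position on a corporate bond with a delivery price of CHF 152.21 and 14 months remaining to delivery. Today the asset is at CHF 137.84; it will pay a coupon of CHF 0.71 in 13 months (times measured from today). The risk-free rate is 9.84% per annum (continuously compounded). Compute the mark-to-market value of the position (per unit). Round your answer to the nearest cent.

PV(remaining coupons) I = 0.71·e^(−0.0984·13/12) = 0.6382
Current forward F = (S − I)·e^(rT) = (137.84 − 0.6382)·e^(0.0984·14/12) = 137.2018 × 1.121649 = 153.8923
Value (long) = (F − K)·e^(−rT) = (153.8923 − 152.21) × 0.891544 = 1.4998
Short position value = −(long value) = -CHF 1.50

-CHF 1.50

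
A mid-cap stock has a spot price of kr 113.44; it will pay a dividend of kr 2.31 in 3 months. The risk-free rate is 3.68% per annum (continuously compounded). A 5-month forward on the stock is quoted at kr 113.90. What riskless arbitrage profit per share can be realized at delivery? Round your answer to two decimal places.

kr 1.03 per share

PV(dividends) I = 2.31·e^(−0.0368·3/12) = 2.2888
Fair forward F* = (S − I)·e^(rT) = (113.44 − 2.2888)·e^0.015333 = 111.1512 × 1.015451 = 112.8686
Market kr 113.90 > fair 112.8686: forward overpriced → cash-and-carry (borrow at r, buy the stock and collect the dividends, short the forward).
Profit at T = |F_mkt − F*| = |113.90 − 112.8686| = kr 1.03 per share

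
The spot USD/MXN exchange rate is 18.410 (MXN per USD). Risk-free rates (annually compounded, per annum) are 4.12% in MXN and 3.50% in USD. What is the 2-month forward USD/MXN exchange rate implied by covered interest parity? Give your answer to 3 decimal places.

By covered interest parity, F = S · (1+r_MXN)^T / (1+r_USD)^T
= 18.410 × 1.006752 / 1.005750 = 18.410 × 1.000996
F = 18.428 MXN per USD

18.428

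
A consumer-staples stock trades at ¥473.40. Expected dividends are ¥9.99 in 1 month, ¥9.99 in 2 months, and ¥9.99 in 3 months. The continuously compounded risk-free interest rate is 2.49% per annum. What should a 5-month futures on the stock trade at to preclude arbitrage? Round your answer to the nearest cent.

PV(dividends) I = 9.99·e^(−0.0249·1/12) + 9.99·e^(−0.0249·2/12) + 9.99·e^(−0.0249·3/12)
I = 9.9693 + 9.9486 + 9.9280 = 29.8459
F = (S − I)·e^(rT) = (473.40 − 29.8459) · e^(0.0249·5/12)
= 443.5541 · e^0.010375 = 443.5541 × 1.010429 = ¥448.18

¥448.18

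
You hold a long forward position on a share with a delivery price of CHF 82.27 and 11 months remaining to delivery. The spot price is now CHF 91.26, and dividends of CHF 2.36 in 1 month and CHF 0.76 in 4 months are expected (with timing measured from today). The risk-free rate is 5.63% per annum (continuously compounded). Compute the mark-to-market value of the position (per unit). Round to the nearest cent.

CHF 10.03

PV(remaining dividends) I = 2.36·e^(−0.0563·1/12) + 0.76·e^(−0.0563·4/12) = 3.0948
Current forward F = (S − I)·e^(rT) = (91.26 − 3.0948)·e^(0.0563·11/12) = 88.1652 × 1.052963 = 92.8347
Value (long) = (F − K)·e^(−rT) = (92.8347 − 82.27) × 0.949701 = 10.0333
Value = CHF 10.03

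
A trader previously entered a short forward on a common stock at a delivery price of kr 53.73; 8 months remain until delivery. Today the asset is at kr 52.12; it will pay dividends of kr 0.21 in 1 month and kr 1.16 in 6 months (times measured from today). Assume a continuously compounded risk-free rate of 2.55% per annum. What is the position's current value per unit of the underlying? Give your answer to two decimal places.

kr 2.06

PV(remaining dividends) I = 0.21·e^(−0.0255·1/12) + 1.16·e^(−0.0255·6/12) = 1.3549
Current forward F = (S − I)·e^(rT) = (52.12 − 1.3549)·e^(0.0255·8/12) = 50.7651 × 1.017145 = 51.6355
Value (long) = (F − K)·e^(−rT) = (51.6355 − 53.73) × 0.983144 = -2.0592
Short position value = −(long value) = kr 2.06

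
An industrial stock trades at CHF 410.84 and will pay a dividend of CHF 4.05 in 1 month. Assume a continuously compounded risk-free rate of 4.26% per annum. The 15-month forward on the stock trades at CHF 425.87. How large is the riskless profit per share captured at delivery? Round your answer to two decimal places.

PV(dividends) I = 4.05·e^(−0.0426·1/12) = 4.0356
Fair forward F* = (S − I)·e^(rT) = (410.84 − 4.0356)·e^0.053250 = 406.8044 × 1.054693 = 429.0538
Market CHF 425.87 < fair 429.0538: forward underpriced → reverse cash-and-carry (short the stock, invest proceeds at r, pay the dividends, go long the forward).
Profit at T = |F_mkt − F*| = |425.87 − 429.0538| = CHF 3.18 per share

CHF 3.18 per share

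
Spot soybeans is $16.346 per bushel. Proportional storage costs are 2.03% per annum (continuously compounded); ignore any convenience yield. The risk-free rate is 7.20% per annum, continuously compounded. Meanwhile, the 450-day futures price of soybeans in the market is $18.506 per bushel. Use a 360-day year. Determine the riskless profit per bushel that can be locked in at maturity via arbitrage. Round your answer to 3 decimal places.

$0.161 per bushel

Fair futures: F* = S·e^(carry·T), with carry = (r + u) = 0.0720 + 0.0203 = 0.0923
F* = 16.346 · e^(0.0923 × 450/360) = 16.346 · e^0.115375 = 16.346 × 1.122294 = $18.3450
Market $18.506 > fair $18.3450: forward overpriced → cash-and-carry (buy spot, short the forward).
At maturity, profit = |F_mkt − F*| = |18.506 − 18.3450| = $0.161 per bushel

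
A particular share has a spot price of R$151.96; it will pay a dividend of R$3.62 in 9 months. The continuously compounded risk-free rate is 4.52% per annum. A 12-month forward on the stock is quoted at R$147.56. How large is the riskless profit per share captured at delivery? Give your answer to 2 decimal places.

PV(dividends) I = 3.62·e^(−0.0452·9/12) = 3.4993
Fair forward F* = (S − I)·e^(rT) = (151.96 − 3.4993)·e^0.045200 = 148.4607 × 1.046237 = 155.3251
Market R$147.56 < fair 155.3251: forward underpriced → reverse cash-and-carry (short the stock, invest proceeds at r, pay the dividends, go long the forward).
Profit at T = |F_mkt − F*| = |147.56 − 155.3251| = R$7.77 per share

R$7.77 per share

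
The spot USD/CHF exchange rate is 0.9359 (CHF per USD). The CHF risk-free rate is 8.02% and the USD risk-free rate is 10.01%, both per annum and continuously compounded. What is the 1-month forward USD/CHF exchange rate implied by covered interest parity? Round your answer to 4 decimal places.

F = S·e^((r_CHF − r_USD)T) = 0.9359 · e^((0.0802 − 0.1001) × 1/12)
= 0.9359 · e^-0.001658 = 0.9359 × 0.998343
F = 0.9343 CHF per USD

0.9343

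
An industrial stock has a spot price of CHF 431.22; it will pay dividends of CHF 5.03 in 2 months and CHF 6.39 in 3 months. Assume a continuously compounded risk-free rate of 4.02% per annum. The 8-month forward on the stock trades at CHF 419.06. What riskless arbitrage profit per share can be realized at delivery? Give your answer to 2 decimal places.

CHF 12.24 per share

PV(dividends) I = 5.03·e^(−0.0402·2/12) + 6.39·e^(−0.0402·3/12) = 11.3225
Fair forward F* = (S − I)·e^(rT) = (431.22 − 11.3225)·e^0.026800 = 419.8975 × 1.027162 = 431.3028
Market CHF 419.06 < fair 431.3028: forward underpriced → reverse cash-and-carry (short the stock, invest proceeds at r, pay the dividends, go long the forward).
Profit at T = |F_mkt − F*| = |419.06 − 431.3028| = CHF 12.24 per share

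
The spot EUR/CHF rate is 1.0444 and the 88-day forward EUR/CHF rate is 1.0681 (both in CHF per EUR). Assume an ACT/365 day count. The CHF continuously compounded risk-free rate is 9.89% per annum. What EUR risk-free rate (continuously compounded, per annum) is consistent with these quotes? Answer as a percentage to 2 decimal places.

0.58%

F = S·e^((r_CHF − r_EUR)T) ⇒ r_EUR = r_CHF − ln(F/S)/T
ln(1.0681/1.0444) = 0.022439; /(88/365) = 0.093071
r_EUR = 0.0989 − 0.093071 = 0.005829
r_EUR = 0.58%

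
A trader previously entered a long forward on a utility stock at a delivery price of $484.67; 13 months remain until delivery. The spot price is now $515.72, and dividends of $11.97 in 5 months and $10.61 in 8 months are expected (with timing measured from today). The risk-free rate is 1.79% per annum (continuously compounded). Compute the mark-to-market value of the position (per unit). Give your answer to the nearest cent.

PV(remaining dividends) I = 11.97·e^(−0.0179·5/12) + 10.61·e^(−0.0179·8/12) = 22.3652
Current forward F = (S − I)·e^(rT) = (515.72 − 22.3652)·e^(0.0179·13/12) = 493.3548 × 1.019581 = 503.0152
Value (long) = (F − K)·e^(−rT) = (503.0152 − 484.67) × 0.980795 = 17.9929
Value = $17.99

$17.99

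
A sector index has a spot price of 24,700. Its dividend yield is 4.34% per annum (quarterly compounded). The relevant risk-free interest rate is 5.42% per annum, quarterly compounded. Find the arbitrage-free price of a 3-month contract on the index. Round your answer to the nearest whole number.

24,766

F = S · (1+r/4)^(4T) / (1+q/4)^(4T)
= 24700 × 1.013550 / 1.010850 = 24700 × 1.002671
F = 24,766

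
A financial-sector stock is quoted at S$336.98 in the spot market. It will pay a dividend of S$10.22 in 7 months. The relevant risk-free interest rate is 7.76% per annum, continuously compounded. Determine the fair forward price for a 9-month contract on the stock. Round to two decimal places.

S$346.82

PV(dividends) I = 10.22·e^(−0.0776·7/12)
I = 9.7677
F = (S − I)·e^(rT) = (336.98 − 9.7677) · e^(0.0776·9/12)
= 327.2123 · e^0.058200 = 327.2123 × 1.059927 = S$346.82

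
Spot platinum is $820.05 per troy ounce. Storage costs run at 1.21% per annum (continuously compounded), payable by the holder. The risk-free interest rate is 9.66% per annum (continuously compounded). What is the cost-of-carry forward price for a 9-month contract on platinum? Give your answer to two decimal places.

$889.71 per troy ounce

Net carry = r + u − y = 0.0966 + 0.0121 − 0.0000 = 0.1087
F = S·e^((r+u−y)T) = 820.05 · e^(0.1087 × 9/12) = 820.05 · e^0.081525
= 820.05 × 1.084940 = $889.71 per troy ounce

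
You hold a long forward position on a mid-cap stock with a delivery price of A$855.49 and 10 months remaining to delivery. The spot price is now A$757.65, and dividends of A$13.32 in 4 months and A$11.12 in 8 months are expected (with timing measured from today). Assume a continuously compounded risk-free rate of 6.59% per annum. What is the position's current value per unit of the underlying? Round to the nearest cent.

-A$75.80

PV(remaining dividends) I = 13.32·e^(−0.0659·4/12) + 11.12·e^(−0.0659·8/12) = 23.6726
Current forward F = (S − I)·e^(rT) = (757.65 − 23.6726)·e^(0.0659·10/12) = 733.9774 × 1.056453 = 775.4126
Value (long) = (F − K)·e^(−rT) = (775.4126 − 855.49) × 0.946564 = -75.7984
Value = -A$75.80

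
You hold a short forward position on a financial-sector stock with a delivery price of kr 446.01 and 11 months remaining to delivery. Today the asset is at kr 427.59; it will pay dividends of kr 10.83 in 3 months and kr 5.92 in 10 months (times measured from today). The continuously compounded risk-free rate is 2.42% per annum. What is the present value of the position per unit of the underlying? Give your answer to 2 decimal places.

kr 25.20

PV(remaining dividends) I = 10.83·e^(−0.0242·3/12) + 5.92·e^(−0.0242·10/12) = 16.5665
Current forward F = (S − I)·e^(rT) = (427.59 − 16.5665)·e^(0.0242·11/12) = 411.0235 × 1.022431 = 420.2432
Value (long) = (F − K)·e^(−rT) = (420.2432 − 446.01) × 0.978061 = -25.2015
Short position value = −(long value) = kr 25.20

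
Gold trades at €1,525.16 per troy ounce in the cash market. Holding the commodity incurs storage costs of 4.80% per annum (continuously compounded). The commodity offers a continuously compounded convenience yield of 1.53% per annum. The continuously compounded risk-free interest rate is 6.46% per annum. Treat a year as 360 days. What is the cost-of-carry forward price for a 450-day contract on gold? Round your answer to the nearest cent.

Net carry = r + u − y = 0.0646 + 0.0480 − 0.0153 = 0.0973
F = S·e^((r+u−y)T) = 1525.16 · e^(0.0973 × 450/360) = 1525.16 · e^0.12162500
= 1525.16 × 1.12933052 = €1,722.41 per troy ounce

€1,722.41 per troy ounce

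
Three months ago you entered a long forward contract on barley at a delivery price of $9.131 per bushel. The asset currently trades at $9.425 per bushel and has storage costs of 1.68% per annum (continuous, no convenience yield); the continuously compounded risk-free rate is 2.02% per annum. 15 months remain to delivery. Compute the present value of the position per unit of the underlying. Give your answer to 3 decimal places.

Current fair forward for the remaining 15 months: F = S·e^((r + u)·T), (r + u) = 0.0202 + 0.0168 = 0.0370
F = 9.425 · e^(0.0370 × 15/12) = 9.425 × 1.047336 = 9.8711
Value of long forward = (F − K)·e^(−rT) = (9.8711 − 9.131) · e^(−0.0202·15/12)
= 0.7401 × 0.975066 = 0.722

$0.722 per bushel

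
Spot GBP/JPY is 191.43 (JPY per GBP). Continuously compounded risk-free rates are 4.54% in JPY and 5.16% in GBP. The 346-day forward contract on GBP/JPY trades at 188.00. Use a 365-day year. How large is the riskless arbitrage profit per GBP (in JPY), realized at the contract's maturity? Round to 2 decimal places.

Fair forward: F* = S·e^(carry·T), with carry = (r_JPY − r_GBP) = 0.0454 − 0.0516 = -0.0062
F* = 191.43 · e^(-0.0062 × 346/365) = 191.43 · e^-0.005877 = 191.43 × 0.994140 = 190.3082
Market 188.00 < fair 190.3082: forward underpriced → reverse cash-and-carry (short spot, go long the forward).
At maturity, profit = |F_mkt − F*| = |188.00 − 190.3082| = 2.31 per GBP (in JPY)

2.31 per GBP (in JPY)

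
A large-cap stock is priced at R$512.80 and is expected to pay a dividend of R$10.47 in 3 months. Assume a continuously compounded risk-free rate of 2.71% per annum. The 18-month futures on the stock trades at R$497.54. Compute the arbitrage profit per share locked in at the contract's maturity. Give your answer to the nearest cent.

R$25.70 per share

PV(dividends) I = 10.47·e^(−0.0271·3/12) = 10.3993
Fair futures F* = (S − I)·e^(rT) = (512.80 − 10.3993)·e^0.040650 = 502.4007 × 1.041488 = 523.2443
Market R$497.54 < fair 523.2443: forward underpriced → reverse cash-and-carry (short the stock, invest proceeds at r, pay the dividends, go long the forward).
Profit at T = |F_mkt − F*| = |497.54 − 523.2443| = R$25.70 per share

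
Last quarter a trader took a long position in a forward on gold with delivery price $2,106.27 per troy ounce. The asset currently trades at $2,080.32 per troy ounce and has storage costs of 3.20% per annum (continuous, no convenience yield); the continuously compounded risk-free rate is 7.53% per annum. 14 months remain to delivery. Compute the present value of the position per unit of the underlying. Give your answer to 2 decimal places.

Current fair forward for the remaining 14 months: F = S·e^((r + u)·T), (r + u) = 0.0753 + 0.0320 = 0.1073
F = 2080.32 · e^(0.1073 × 14/12) = 2080.32 × 1.13335622 = 2357.7436
Value of long forward = (F − K)·e^(−rT) = (2357.7436 − 2106.27) · e^(−0.0753·14/12)
= 251.4736 × 0.91589825 = 230.32

$230.32 per troy ounce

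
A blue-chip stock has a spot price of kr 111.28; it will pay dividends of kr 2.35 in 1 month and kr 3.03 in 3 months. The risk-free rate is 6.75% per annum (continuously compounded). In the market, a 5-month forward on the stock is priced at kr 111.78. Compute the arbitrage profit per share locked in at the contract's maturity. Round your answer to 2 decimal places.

PV(dividends) I = 2.35·e^(−0.0675·1/12) + 3.03·e^(−0.0675·3/12) = 5.3161
Fair forward F* = (S − I)·e^(rT) = (111.28 − 5.3161)·e^0.028125 = 105.9639 × 1.028524 = 108.9864
Market kr 111.78 > fair 108.9864: forward overpriced → cash-and-carry (borrow at r, buy the stock and collect the dividends, short the forward).
Profit at T = |F_mkt − F*| = |111.78 − 108.9864| = kr 2.79 per share

kr 2.79 per share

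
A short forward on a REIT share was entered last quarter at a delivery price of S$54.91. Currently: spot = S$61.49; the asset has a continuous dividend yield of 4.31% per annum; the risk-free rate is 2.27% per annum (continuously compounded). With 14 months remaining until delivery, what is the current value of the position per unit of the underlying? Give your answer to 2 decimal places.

Current fair forward for the remaining 14 months: F = S·e^((r − q)·T), (r − q) = 0.0227 − 0.0431 = -0.0204
F = 61.49 · e^(-0.0204 × 14/12) = 61.49 × 0.976481 = 60.0438
Value of long forward = (F − K)·e^(−rT) = (60.0438 − 54.91) · e^(−0.0227·14/12)
= 5.1338 × 0.973864 = 5.00
Short position value = −(long value) = -S$5.00

-S$5.00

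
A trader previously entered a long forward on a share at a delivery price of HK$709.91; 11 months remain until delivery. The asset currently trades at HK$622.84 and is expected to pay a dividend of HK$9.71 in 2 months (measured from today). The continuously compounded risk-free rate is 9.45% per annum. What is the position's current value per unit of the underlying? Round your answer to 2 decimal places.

-HK$37.72

PV(remaining dividends) I = 9.71·e^(−0.0945·2/12) = 9.5583
Current forward F = (S − I)·e^(rT) = (622.84 − 9.5583)·e^(0.0945·11/12) = 613.2817 × 1.090488 = 668.7763
Value (long) = (F − K)·e^(−rT) = (668.7763 − 709.91) × 0.917021 = -37.7205
Value = -HK$37.72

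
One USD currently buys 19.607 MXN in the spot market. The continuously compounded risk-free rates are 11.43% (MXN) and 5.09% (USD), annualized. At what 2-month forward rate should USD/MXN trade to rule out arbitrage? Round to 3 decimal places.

F = S·e^((r_MXN − r_USD)T) = 19.607 · e^((0.1143 − 0.0509) × 2/12)
= 19.607 · e^0.010567 = 19.607 × 1.010623
F = 19.815 MXN per USD

19.815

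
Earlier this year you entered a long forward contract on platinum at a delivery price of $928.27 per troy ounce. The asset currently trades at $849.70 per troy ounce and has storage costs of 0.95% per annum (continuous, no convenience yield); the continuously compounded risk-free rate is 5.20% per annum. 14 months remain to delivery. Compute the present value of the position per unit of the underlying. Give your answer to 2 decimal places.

Current fair forward for the remaining 14 months: F = S·e^((r + u)·T), (r + u) = 0.0520 + 0.0095 = 0.0615
F = 849.70 · e^(0.0615 × 14/12) = 849.70 × 1.074387 = 912.9066
Value of long forward = (F − K)·e^(−rT) = (912.9066 − 928.27) · e^(−0.0520·14/12)
= -15.3634 × 0.941137 = -14.46

-$14.46 per troy ounce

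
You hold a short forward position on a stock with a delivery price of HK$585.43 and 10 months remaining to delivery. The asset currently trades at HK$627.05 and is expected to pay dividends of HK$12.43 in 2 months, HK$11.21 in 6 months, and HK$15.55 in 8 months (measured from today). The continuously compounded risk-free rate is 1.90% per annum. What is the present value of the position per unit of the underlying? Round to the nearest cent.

PV(remaining dividends) I = 12.43·e^(−0.0190·2/12) + 11.21·e^(−0.0190·6/12) + 15.55·e^(−0.0190·8/12) = 38.8490
Current forward F = (S − I)·e^(rT) = (627.05 − 38.8490)·e^(0.0190·10/12) = 588.2010 × 1.015959 = 597.5881
Value (long) = (F − K)·e^(−rT) = (597.5881 − 585.43) × 0.984291 = 11.9671
Short position value = −(long value) = -HK$11.97

-HK$11.97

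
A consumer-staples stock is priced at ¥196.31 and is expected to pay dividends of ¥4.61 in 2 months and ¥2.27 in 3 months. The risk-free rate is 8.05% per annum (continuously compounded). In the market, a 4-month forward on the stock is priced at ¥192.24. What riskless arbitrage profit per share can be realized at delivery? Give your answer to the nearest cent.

PV(dividends) I = 4.61·e^(−0.0805·2/12) + 2.27·e^(−0.0805·3/12) = 6.7733
Fair forward F* = (S − I)·e^(rT) = (196.31 − 6.7733)·e^0.026833 = 189.5367 × 1.027196 = 194.6913
Market ¥192.24 < fair 194.6913: forward underpriced → reverse cash-and-carry (short the stock, invest proceeds at r, pay the dividends, go long the forward).
Profit at T = |F_mkt − F*| = |192.24 − 194.6913| = ¥2.45 per share

¥2.45 per share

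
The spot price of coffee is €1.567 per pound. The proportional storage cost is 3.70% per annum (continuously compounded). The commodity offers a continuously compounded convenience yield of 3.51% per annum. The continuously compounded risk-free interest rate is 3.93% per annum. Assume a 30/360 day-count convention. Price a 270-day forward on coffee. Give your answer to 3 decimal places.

€1.616 per pound

Net carry = r + u − y = 0.0393 + 0.0370 − 0.0351 = 0.0412
F = S·e^((r+u−y)T) = 1.567 · e^(0.0412 × 270/360) = 1.567 · e^0.030900
= 1.567 × 1.031382 = €1.616 per pound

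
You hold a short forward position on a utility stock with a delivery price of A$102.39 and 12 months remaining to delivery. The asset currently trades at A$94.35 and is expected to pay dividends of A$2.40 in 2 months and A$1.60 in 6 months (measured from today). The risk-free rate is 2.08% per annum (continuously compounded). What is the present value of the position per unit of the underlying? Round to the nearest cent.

A$9.91

PV(remaining dividends) I = 2.40·e^(−0.0208·2/12) + 1.60·e^(−0.0208·6/12) = 3.9751
Current forward F = (S − I)·e^(rT) = (94.35 − 3.9751)·e^(0.0208·12/12) = 90.3749 × 1.021018 = 92.2744
Value (long) = (F − K)·e^(−rT) = (92.2744 − 102.39) × 0.979415 = -9.9074
Short position value = −(long value) = A$9.91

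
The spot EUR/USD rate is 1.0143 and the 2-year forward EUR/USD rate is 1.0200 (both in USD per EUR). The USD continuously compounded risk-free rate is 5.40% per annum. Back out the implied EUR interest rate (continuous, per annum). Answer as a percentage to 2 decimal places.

F = S·e^((r_USD − r_EUR)T) ⇒ r_EUR = r_USD − ln(F/S)/T
ln(1.0200/1.0143) = 0.005604; /(2) = 0.002802
r_EUR = 0.0540 − 0.002802 = 0.051198
r_EUR = 5.12%

5.12%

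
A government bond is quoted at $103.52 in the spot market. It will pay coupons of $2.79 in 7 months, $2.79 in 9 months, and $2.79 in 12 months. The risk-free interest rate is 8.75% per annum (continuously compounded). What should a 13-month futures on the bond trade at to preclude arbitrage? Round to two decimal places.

$105.22

PV(coupons) I = 2.79·e^(−0.0875·7/12) + 2.79·e^(−0.0875·9/12) + 2.79·e^(−0.0875·12/12)
I = 2.6512 + 2.6128 + 2.5563 = 7.8203
F = (S − I)·e^(rT) = (103.52 − 7.8203) · e^(0.0875·13/12)
= 95.6997 · e^0.094792 = 95.6997 × 1.099430 = $105.22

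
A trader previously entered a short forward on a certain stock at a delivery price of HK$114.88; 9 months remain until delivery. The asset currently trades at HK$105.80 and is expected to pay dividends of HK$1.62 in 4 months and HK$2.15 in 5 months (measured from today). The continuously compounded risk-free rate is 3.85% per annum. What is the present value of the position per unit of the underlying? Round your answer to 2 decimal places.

PV(remaining dividends) I = 1.62·e^(−0.0385·4/12) + 2.15·e^(−0.0385·5/12) = 3.7151
Current forward F = (S − I)·e^(rT) = (105.80 − 3.7151)·e^(0.0385·9/12) = 102.0849 × 1.029296 = 105.0756
Value (long) = (F − K)·e^(−rT) = (105.0756 − 114.88) × 0.971538 = -9.5253
Short position value = −(long value) = HK$9.53

HK$9.53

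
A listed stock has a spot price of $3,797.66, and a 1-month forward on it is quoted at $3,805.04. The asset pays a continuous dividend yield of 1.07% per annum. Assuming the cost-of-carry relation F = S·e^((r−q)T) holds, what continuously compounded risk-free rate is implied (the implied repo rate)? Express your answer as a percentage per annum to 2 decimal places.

From F = S·e^((r−q)T): (r − q) = ln(F/S)/T
ln(3805.04/3797.66) = ln(1.001943) = 0.001941
(r − q) = 0.001941 / (1/12) = 0.023292
r = ln(F/S)/T + q = 0.023292 + 0.0107 = 0.033992
r = 3.40%

3.40%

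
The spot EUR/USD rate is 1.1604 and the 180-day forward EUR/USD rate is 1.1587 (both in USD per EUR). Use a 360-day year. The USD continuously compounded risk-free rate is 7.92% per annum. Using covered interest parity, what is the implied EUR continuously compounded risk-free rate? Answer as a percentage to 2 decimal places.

8.21%

F = S·e^((r_USD − r_EUR)T) ⇒ r_EUR = r_USD − ln(F/S)/T
ln(1.1587/1.1604) = -0.001466; /(180/360) = -0.002932
r_EUR = 0.0792 + 0.002932 = 0.082132
r_EUR = 8.21%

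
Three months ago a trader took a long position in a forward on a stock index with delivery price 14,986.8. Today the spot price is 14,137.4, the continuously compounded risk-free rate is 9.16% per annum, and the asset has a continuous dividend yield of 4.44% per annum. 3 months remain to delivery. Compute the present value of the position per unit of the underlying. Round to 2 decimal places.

-666.16

Current fair forward for the remaining 3 months: F = S·e^((r − q)·T), (r − q) = 0.0916 − 0.0444 = 0.0472
F = 14137.4 · e^(0.0472 × 3/12) = 14137.4 × 1.01186989 = 14305.2094
Value of long forward = (F − K)·e^(−rT) = (14305.2094 − 14986.8) · e^(−0.0916·3/12)
= -681.5906 × 0.97736021 = -666.16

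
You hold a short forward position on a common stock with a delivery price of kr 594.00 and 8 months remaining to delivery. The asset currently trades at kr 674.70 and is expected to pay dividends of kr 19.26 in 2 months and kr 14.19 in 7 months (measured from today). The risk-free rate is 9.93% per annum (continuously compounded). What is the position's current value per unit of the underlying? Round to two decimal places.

-kr 86.41

PV(remaining dividends) I = 19.26·e^(−0.0993·2/12) + 14.19·e^(−0.0993·7/12) = 32.3353
Current forward F = (S − I)·e^(rT) = (674.70 − 32.3353)·e^(0.0993·8/12) = 642.3647 × 1.068440 = 686.3281
Value (long) = (F − K)·e^(−rT) = (686.3281 − 594.00) × 0.935944 = 86.4139
Short position value = −(long value) = -kr 86.41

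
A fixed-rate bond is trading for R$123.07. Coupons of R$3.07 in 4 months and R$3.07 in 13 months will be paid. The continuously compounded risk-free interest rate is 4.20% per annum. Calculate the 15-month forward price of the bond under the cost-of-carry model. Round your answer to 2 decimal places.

R$123.42

PV(coupons) I = 3.07·e^(−0.0420·4/12) + 3.07·e^(−0.0420·13/12)
I = 3.0273 + 2.9334 = 5.9607
F = (S − I)·e^(rT) = (123.07 − 5.9607) · e^(0.0420·15/12)
= 117.1093 · e^0.052500 = 117.1093 × 1.053903 = R$123.42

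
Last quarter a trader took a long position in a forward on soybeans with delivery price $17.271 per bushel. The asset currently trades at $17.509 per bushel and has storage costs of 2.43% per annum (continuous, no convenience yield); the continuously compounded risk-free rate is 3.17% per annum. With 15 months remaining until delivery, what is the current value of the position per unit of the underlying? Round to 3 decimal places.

Current fair forward for the remaining 15 months: F = S·e^((r + u)·T), (r + u) = 0.0317 + 0.0243 = 0.0560
F = 17.509 · e^(0.0560 × 15/12) = 17.509 × 1.072508 = 18.7785
Value of long forward = (F − K)·e^(−rT) = (18.7785 − 17.271) · e^(−0.0317·15/12)
= 1.5075 × 0.961150 = 1.449

$1.449 per bushel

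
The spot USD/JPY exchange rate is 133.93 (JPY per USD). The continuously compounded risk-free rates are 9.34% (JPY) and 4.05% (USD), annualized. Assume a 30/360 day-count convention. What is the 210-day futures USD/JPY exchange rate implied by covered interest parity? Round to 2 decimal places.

138.13

F = S·e^((r_JPY − r_USD)T) = 133.93 · e^((0.0934 − 0.0405) × 210/360)
= 133.93 · e^0.030858 = 133.93 × 1.031339
F = 138.13 JPY per USD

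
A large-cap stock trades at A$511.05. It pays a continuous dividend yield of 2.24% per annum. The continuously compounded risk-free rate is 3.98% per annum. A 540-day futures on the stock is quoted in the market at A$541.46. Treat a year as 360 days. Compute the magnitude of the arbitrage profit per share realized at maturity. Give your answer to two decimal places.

Fair futures: F* = S·e^(carry·T), with carry = (r − q) = 0.0398 − 0.0224 = 0.0174
F* = 511.05 · e^(0.0174 × 540/360) = 511.05 · e^0.026100 = 511.05 × 1.026444 = A$524.5642
Market A$541.46 > fair A$524.5642: forward overpriced → cash-and-carry (buy spot, short the forward).
At maturity, profit = |F_mkt − F*| = |541.46 − 524.5642| = A$16.90 per share

A$16.90 per share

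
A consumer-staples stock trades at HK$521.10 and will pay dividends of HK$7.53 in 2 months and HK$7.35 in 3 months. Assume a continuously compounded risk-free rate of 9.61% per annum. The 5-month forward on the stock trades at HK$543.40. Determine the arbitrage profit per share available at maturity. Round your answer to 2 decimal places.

PV(dividends) I = 7.53·e^(−0.0961·2/12) + 7.35·e^(−0.0961·3/12) = 14.5859
Fair forward F* = (S − I)·e^(rT) = (521.10 − 14.5859)·e^0.040042 = 506.5141 × 1.040854 = 527.2072
Market HK$543.40 > fair 527.2072: forward overpriced → cash-and-carry (borrow at r, buy the stock and collect the dividends, short the forward).
Profit at T = |F_mkt − F*| = |543.40 − 527.2072| = HK$16.19 per share

HK$16.19 per share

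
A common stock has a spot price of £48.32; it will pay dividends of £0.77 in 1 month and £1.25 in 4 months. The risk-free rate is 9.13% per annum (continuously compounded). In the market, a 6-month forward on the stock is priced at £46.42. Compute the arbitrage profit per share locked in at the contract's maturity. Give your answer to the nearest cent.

PV(dividends) I = 0.77·e^(−0.0913·1/12) + 1.25·e^(−0.0913·4/12) = 1.9767
Fair forward F* = (S − I)·e^(rT) = (48.32 − 1.9767)·e^0.045650 = 46.3433 × 1.046708 = 48.5079
Market £46.42 < fair 48.5079: forward underpriced → reverse cash-and-carry (short the stock, invest proceeds at r, pay the dividends, go long the forward).
Profit at T = |F_mkt − F*| = |46.42 − 48.5079| = £2.09 per share

£2.09 per share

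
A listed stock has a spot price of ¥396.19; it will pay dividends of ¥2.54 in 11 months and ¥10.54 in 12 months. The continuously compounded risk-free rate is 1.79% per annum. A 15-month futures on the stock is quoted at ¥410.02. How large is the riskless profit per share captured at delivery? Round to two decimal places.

¥18.01 per share

PV(dividends) I = 2.54·e^(−0.0179·11/12) + 10.54·e^(−0.0179·12/12) = 12.8517
Fair futures F* = (S − I)·e^(rT) = (396.19 − 12.8517)·e^0.022375 = 383.3383 × 1.022627 = 392.0121
Market ¥410.02 > fair 392.0121: forward overpriced → cash-and-carry (borrow at r, buy the stock and collect the dividends, short the forward).
Profit at T = |F_mkt − F*| = |410.02 − 392.0121| = ¥18.01 per share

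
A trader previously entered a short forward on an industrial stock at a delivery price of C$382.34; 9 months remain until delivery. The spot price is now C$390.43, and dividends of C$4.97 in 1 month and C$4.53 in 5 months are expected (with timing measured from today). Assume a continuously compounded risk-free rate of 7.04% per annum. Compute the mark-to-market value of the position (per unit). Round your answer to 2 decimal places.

-C$18.41

PV(remaining dividends) I = 4.97·e^(−0.0704·1/12) + 4.53·e^(−0.0704·5/12) = 9.3400
Current forward F = (S − I)·e^(rT) = (390.43 − 9.3400)·e^(0.0704·9/12) = 381.0900 × 1.054219 = 401.7523
Value (long) = (F − K)·e^(−rT) = (401.7523 − 382.34) × 0.948570 = 18.4139
Short position value = −(long value) = -C$18.41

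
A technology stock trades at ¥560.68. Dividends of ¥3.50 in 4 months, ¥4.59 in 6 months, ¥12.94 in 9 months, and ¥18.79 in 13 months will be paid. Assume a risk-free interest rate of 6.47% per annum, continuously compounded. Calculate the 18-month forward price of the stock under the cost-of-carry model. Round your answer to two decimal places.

PV(dividends) I = 3.50·e^(−0.0647·4/12) + 4.59·e^(−0.0647·6/12) + 12.94·e^(−0.0647·9/12) + 18.79·e^(−0.0647·13/12)
I = 3.4253 + 4.4439 + 12.3271 + 17.5181 = 37.7144
F = (S − I)·e^(rT) = (560.68 − 37.7144) · e^(0.0647·18/12)
= 522.9656 · e^0.097050 = 522.9656 × 1.101915 = ¥576.26

¥576.26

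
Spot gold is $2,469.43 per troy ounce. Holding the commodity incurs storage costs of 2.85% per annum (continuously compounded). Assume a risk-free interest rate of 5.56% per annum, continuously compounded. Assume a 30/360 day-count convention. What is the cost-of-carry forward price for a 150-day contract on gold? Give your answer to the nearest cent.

Net carry = r + u − y = 0.0556 + 0.0285 − 0.0000 = 0.0841
F = S·e^((r+u−y)T) = 2469.43 · e^(0.0841 × 150/360) = 2469.43 · e^0.03504167
= 2469.43 × 1.03566286 = $2,557.50 per troy ounce

$2,557.50 per troy ounce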